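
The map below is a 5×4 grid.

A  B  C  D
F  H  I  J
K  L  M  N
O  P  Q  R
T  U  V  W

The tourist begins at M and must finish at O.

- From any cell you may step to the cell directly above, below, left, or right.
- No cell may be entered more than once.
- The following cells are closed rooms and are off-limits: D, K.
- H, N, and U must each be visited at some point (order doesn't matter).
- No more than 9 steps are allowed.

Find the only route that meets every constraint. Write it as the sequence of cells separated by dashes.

The budget equals the shortest possible length, so every move has to be on a shortest route through the required cells.
Route from M: right to N, up to J, 2× left (reaching H), 3× down (reaching U), left to T, up to O — 9 moves in all.
Check: all required cells visited; 9 ≤ 9 moves.

M - N - J - I - H - L - P - U - T - O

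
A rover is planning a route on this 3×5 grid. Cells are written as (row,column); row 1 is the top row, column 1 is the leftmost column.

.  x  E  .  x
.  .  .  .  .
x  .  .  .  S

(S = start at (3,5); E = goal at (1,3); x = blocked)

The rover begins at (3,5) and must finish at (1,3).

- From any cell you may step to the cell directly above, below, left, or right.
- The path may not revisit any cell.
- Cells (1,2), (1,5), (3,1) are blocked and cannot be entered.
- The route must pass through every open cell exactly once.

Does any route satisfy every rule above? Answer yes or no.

no

Cell (1,1) has only one open neighbour but is neither the start nor the goal, so a Hamiltonian route would have to both enter and leave it through the same neighbour — impossible without revisiting.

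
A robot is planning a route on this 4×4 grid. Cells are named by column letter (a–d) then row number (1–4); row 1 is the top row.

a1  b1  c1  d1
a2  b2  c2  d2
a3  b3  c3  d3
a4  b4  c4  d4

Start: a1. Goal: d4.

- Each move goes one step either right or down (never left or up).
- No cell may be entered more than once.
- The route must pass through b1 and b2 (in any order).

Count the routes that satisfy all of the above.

A right/down-only route from a1 to d4 makes exactly 3 down-moves and 3 right-moves in some order.
With no other constraints that would be C(6,3) = 20 routes.
A monotone route can only reach the required cells in the order b1, b2, so split there and multiply the segment counts: a1→b1: 1; b1→b2: 1; b2→d4: 6; product = 6.
That gives 6 routes.

6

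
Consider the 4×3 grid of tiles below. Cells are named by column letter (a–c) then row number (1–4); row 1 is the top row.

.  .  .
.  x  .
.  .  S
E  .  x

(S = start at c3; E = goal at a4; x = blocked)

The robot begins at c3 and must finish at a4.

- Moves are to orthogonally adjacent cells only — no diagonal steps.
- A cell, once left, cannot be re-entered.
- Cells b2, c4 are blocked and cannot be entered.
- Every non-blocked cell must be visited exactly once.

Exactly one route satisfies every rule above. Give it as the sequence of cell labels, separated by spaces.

Need to visit all 10 open cells exactly once, starting at c3 and ending at a4.
Cell b4 has only two open neighbours (b3 and a4), so the path must pass straight through it: one of those is the cell it's entered from and the other is where it exits.
Route from c3: up 2 to c1, left 2 to a1, down 2 to a3, right 1 to b3, down 1 to b4, left 1 to a4 — 9 moves in all.
Check: all 10 open cells covered.

c3 c2 c1 b1 a1 a2 a3 b3 b4 a4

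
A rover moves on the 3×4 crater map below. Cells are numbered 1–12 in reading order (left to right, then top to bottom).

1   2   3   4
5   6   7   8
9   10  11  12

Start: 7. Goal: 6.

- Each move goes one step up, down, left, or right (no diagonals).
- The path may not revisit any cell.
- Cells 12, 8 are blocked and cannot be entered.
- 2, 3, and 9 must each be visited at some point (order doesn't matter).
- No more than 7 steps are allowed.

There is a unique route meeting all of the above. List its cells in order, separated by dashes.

7 - 3 - 2 - 1 - 5 - 9 - 10 - 6

Any route must reach 2, 3, and 9 and still end at 6 within 7 moves, so the order of the required stops is forced.
Route from 7: up to 3, 2× left (reaching 1), 2× down (reaching 9), right to 10, up to 6 — 7 moves in all.
Check: all required cells visited; 7 ≤ 7 moves.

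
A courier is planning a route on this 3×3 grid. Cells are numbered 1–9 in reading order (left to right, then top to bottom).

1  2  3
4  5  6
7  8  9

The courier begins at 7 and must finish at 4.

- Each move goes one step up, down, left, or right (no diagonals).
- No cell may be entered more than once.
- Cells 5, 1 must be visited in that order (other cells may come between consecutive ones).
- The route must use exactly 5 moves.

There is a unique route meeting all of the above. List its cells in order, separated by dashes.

7 - 8 - 5 - 2 - 1 - 4

The waypoints must appear in the order 5, 1, with no cell reused.
Route from 7: right 1 to 8, up 2 to 2, left 1 to 1, down 1 to 4 — 5 moves in all.
Check: order respected (5 at step 2, 1 at step 4); 5 moves as required.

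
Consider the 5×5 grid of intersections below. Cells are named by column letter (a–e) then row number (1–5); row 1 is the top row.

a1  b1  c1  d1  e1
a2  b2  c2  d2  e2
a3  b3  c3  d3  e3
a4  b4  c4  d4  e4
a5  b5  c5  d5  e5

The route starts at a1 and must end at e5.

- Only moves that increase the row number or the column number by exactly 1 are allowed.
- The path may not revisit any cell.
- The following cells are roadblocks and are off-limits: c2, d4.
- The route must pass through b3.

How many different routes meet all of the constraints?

A right/down-only route from a1 to e5 makes exactly 4 down-moves and 4 right-moves in some order.
With no other constraints that would be C(8,4) = 70 routes.
Split at b3 and multiply the segment counts (each segment already excludes blocked cells): a1→b3: 3; b3→e5: 4; product = 12.
That gives 12 routes.

12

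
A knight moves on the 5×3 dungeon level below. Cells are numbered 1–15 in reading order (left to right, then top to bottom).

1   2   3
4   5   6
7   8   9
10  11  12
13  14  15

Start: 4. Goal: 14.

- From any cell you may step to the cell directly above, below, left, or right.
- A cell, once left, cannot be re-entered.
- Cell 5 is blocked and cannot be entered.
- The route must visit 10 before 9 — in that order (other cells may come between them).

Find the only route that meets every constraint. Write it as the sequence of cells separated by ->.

4 -> 7 -> 10 -> 11 -> 8 -> 9 -> 12 -> 15 -> 14

The waypoints must appear in the order 10, 9, with no cell reused.
Route from 4: 2× down (reaching 10), right to 11, up to 8, right to 9, 2× down (reaching 15), left to 14 — 8 moves in all.
Check: order respected (10 at step 2, 9 at step 5).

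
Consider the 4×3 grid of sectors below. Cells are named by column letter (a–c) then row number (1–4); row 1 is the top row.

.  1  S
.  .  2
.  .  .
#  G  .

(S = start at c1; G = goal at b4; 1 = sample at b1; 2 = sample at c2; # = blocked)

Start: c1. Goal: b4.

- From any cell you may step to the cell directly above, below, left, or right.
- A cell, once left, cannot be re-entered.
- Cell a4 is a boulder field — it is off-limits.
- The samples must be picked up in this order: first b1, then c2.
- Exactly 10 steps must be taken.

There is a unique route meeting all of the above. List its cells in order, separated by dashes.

The waypoints must appear in the order b1, c2, with no cell reused.
Route from c1: left 2 to a1, down 2 to a3, right 1 to b3, up 1 to b2, right 1 to c2, down 2 to c4, left 1 to b4 — 10 moves in all.
Check: order respected (1 at step 1, 2 at step 7); 10 moves as required.

c1 - b1 - a1 - a2 - a3 - b3 - b2 - c2 - c3 - c4 - b4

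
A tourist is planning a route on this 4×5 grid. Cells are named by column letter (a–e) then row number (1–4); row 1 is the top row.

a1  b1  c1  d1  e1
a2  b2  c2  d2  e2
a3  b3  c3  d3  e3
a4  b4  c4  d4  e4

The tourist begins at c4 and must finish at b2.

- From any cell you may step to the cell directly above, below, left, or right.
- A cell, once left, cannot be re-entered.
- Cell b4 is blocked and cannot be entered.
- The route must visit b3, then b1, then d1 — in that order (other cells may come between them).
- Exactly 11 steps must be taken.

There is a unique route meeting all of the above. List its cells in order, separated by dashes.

The waypoints must appear in the order b3, b1, d1, with no cell reused.
Route from c4: up to c3, 2× left (reaching a3), 2× up (reaching a1), 3× right (reaching d1), down to d2, 2× left (reaching b2) — 11 moves in all.
Check: order respected (b3 at step 2, b1 at step 6, d1 at step 8); 11 moves as required.

c4 - c3 - b3 - a3 - a2 - a1 - b1 - c1 - d1 - d2 - c2 - b2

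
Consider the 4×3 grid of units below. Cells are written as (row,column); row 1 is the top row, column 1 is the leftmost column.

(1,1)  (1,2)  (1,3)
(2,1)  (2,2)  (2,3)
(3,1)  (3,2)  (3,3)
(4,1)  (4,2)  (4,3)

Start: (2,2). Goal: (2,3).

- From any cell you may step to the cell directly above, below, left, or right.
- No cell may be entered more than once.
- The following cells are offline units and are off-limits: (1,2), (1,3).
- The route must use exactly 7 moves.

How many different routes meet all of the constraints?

Need simple routes of exactly 7 moves from (2,2) to (2,3) (Manhattan distance 1, so 3 moves are spent on a detour and 3 undoing it).
Enumerating: (2,2) (3,2) (3,1) (4,1) (4,2) (4,3) (3,3) (2,3) | (2,2) (2,1) (3,1) (4,1) (4,2) (3,2) (3,3) (2,3) | (2,2) (2,1) (3,1) (4,1) (4,2) (4,3) (3,3) (2,3) | (2,2) (2,1) (3,1) (3,2) (4,2) (4,3) (3,3) (2,3).
That gives 4 routes.

4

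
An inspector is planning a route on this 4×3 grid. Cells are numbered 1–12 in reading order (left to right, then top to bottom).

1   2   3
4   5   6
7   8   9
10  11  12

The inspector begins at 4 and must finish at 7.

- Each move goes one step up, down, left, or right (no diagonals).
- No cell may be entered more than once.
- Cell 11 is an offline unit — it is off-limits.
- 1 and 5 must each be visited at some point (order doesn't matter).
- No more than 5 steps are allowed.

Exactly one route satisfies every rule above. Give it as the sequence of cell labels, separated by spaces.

4 1 2 5 8 7

The 5-move cap with required stops at 1, 5 leaves no slack for detours.
Route from 4: up 1 to 1, right 1 to 2, down 2 to 8, left 1 to 7 — 5 moves in all.
Check: all required cells visited; 5 ≤ 5 moves.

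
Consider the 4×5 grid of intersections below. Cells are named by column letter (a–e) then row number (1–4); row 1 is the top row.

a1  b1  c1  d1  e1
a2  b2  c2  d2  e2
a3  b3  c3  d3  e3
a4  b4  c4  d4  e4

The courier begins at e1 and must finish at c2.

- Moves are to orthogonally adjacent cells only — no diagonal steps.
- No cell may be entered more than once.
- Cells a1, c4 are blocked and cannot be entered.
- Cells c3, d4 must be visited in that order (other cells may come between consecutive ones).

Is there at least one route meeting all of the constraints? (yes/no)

One route that works: e1 → d1 → c1 → b1 → b2 → b3 → c3 → d3 → d4 → e4 → e3 → e2 → d2 → c2.

yes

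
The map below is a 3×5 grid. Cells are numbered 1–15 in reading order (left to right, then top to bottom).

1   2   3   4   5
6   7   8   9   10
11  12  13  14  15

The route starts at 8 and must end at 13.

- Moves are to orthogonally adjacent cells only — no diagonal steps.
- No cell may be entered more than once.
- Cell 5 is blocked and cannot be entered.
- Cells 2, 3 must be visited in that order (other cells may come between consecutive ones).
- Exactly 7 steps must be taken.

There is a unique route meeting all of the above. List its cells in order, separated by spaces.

The waypoints must appear in the order 2, 3, with no cell reused.
Route from 8: left 1 to 7, up 1 to 2, right 2 to 4, down 2 to 14, left 1 to 13 — 7 moves in all.
Check: order respected (2 at step 2, 3 at step 3); 7 moves as required.

8 7 2 3 4 9 14 13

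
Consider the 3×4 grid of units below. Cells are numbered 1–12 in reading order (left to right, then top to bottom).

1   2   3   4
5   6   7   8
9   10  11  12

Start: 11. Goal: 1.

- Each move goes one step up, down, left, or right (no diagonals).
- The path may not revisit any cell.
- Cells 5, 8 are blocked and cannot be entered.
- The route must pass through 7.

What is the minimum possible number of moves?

4

Any route passes through 7 somewhere between 11 and 1. Summing Manhattan distances along the two legs (11 → 7 → 1) gives a lower bound of 1 + 3 = 4 moves.
A route of 4 moves achieves this: 11 → 7 → 3 → 2 → 1.
Since 4 matches the lower bound, it is optimal.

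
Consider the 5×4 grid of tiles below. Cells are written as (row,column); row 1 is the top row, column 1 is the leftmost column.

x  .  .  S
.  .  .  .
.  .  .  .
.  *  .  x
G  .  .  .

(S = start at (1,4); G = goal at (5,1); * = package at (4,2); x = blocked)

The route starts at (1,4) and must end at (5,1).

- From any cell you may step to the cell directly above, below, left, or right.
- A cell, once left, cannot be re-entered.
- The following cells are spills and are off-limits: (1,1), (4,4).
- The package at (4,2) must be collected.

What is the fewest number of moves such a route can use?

Any route passes through (4,2) somewhere between (1,4) and (5,1). Summing Manhattan distances along the two legs ((1,4) → (4,2) → (5,1)) gives a lower bound of 5 + 2 = 7 moves.
A route of 7 moves achieves this: (1,4) → (2,4) → (3,4) → (3,3) → (4,3) → (4,2) → (5,2) → (5,1).
Since 7 matches the lower bound, it is optimal.

7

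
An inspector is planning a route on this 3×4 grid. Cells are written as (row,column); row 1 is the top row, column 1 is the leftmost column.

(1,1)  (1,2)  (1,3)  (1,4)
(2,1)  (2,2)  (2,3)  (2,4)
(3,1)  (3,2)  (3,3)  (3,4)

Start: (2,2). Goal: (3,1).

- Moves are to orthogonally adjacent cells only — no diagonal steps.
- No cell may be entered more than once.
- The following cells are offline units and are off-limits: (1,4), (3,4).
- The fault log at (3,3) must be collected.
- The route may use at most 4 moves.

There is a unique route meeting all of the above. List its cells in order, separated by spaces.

(2,2) (2,3) (3,3) (3,2) (3,1)

Any route must reach (3,3) and still end at (3,1) within 4 moves, so the order of the required stops is forced.
Route from (2,2): right to (2,3), down to (3,3), 2× left (reaching (3,1)) — 4 moves in all.
Check: all required cells visited; 4 ≤ 4 moves.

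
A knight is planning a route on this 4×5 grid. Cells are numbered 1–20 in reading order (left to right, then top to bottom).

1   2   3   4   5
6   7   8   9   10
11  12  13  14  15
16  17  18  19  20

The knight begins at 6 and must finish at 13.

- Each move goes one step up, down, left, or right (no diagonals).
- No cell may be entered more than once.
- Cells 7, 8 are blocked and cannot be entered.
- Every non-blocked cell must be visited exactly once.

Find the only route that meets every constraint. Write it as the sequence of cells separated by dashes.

Need to visit all 18 open cells exactly once, starting at 6 and ending at 13.
Cell 16 has only two open neighbours (11 and 17), so the path must pass straight through it: one of those is the cell it's entered from and the other is where it exits.
Route from 6: up 1 to 1, right 4 to 5, down 1 to 10, left 1 to 9, down 1 to 14, right 1 to 15, down 1 to 20, left 4 to 16, up 1 to 11, right 2 to 13 — 17 moves in all.
Check: all 18 open cells covered.

6 - 1 - 2 - 3 - 4 - 5 - 10 - 9 - 14 - 15 - 20 - 19 - 18 - 17 - 16 - 11 - 12 - 13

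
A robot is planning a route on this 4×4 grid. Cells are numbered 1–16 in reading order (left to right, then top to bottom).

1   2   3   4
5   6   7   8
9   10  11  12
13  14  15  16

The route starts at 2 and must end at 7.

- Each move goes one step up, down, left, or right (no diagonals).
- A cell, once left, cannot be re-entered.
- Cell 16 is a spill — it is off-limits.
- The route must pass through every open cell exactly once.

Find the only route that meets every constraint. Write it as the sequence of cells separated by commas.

Need to visit all 15 open cells exactly once, starting at 2 and ending at 7.
Cell 13 has only two open neighbours (9 and 14), so the path must pass straight through it: one of those is the cell it's entered from and the other is where it exits.
Route from 2: left to 1, down to 5, right to 6, down to 10, left to 9, down to 13, 2× right (reaching 15), up to 11, right to 12, 2× up (reaching 4), left to 3, down to 7 — 14 moves in all.
Check: all 15 open cells covered.

2, 1, 5, 6, 10, 9, 13, 14, 15, 11, 12, 8, 4, 3, 7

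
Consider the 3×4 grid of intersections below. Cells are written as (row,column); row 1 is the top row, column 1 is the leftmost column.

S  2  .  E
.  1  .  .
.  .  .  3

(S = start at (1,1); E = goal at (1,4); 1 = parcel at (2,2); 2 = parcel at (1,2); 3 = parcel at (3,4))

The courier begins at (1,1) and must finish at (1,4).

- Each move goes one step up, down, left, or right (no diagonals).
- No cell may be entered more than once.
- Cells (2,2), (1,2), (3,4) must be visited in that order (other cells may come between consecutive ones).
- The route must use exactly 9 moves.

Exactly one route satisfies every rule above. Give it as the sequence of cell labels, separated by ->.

The waypoints must appear in the order (2,2), (1,2), (3,4), with no cell reused.
Route from (1,1): down to (2,1), right to (2,2), up to (1,2), right to (1,3), 2× down (reaching (3,3)), right to (3,4), 2× up (reaching (1,4)) — 9 moves in all.
Check: order respected (1 at step 2, 2 at step 3, 3 at step 7); 9 moves as required.

(1,1) -> (2,1) -> (2,2) -> (1,2) -> (1,3) -> (2,3) -> (3,3) -> (3,4) -> (2,4) -> (1,4)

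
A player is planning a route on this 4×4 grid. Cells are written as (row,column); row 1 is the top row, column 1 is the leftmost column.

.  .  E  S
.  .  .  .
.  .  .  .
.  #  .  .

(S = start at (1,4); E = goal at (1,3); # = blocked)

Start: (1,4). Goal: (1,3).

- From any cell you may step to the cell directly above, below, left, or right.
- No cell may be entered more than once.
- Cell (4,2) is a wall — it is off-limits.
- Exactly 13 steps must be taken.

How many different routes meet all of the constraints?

2

Need simple routes of exactly 13 moves from (1,4) to (1,3) (Manhattan distance 1, so 6 moves are spent on a detour and 6 undoing it).
Enumerating: (1,4) (2,4) (3,4) (4,4) (4,3) (3,3) (2,3) (2,2) (3,2) (3,1) (2,1) (1,1) (1,2) (1,3) | (1,4) (2,4) (3,4) (4,4) (4,3) (3,3) (3,2) (3,1) (2,1) (1,1) (1,2) (2,2) (2,3) (1,3).
That gives 2 routes.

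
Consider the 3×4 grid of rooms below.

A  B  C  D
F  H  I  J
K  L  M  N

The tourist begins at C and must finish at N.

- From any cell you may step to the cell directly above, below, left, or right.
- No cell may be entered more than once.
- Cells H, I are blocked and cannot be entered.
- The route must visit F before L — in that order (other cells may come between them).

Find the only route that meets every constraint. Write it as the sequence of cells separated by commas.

The waypoints must appear in the order F, L, with no cell reused.
Route from C: left 2 to A, down 2 to K, right 3 to N — 7 moves in all.
Check: order respected (F at step 3, L at step 5).

C, B, A, F, K, L, M, N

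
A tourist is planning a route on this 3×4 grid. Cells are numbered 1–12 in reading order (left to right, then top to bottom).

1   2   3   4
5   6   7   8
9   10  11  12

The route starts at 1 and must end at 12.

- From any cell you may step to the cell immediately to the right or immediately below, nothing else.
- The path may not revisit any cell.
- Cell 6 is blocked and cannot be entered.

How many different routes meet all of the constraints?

4

A right/down-only route from 1 to 12 makes exactly 2 down-moves and 3 right-moves in some order.
With no other constraints that would be C(5,2) = 10 routes.
Subtract routes through each blocked cell (inclusion–exclusion for overlaps): − through 6: 6 → 4.
That gives 4 routes.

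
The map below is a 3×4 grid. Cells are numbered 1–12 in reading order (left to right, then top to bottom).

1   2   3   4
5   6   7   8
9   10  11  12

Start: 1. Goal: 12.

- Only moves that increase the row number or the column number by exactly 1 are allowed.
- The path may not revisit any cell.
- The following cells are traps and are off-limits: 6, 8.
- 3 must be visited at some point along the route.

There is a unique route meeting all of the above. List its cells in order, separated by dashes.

Moves only go right or down, so the column and row indices never decrease.
Route from 1: 2× right (reaching 3), 2× down (reaching 11), right to 12 — 5 moves in all.
Check: all required cells visited.

1 - 2 - 3 - 7 - 11 - 12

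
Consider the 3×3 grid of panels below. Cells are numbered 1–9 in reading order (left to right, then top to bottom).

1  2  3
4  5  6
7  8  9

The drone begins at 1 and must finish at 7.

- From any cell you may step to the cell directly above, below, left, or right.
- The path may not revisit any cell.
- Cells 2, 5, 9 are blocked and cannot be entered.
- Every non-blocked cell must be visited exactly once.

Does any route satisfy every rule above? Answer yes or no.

no

Cell 3 has only one open neighbour but is neither the start nor the goal, so a Hamiltonian route would have to both enter and leave it through the same neighbour — impossible without revisiting.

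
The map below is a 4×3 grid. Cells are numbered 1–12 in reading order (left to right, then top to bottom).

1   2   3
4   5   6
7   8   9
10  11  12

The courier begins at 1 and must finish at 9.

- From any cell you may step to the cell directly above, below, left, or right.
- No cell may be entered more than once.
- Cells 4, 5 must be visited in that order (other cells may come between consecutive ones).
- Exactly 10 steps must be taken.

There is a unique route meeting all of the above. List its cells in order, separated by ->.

1 -> 4 -> 7 -> 10 -> 11 -> 8 -> 5 -> 2 -> 3 -> 6 -> 9

The waypoints must appear in the order 4, 5, with no cell reused.
Route from 1: down 3 to 10, right 1 to 11, up 3 to 2, right 1 to 3, down 2 to 9 — 10 moves in all.
Check: order respected (4 at step 1, 5 at step 6); 10 moves as required.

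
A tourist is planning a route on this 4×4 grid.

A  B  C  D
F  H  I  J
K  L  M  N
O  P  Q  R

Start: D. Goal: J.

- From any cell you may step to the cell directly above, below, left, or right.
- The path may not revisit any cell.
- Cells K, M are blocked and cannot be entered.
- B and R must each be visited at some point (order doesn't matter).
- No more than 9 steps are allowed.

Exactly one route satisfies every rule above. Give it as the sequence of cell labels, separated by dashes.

D - C - B - H - L - P - Q - R - N - J

The budget equals the shortest possible length, so every move has to be on a shortest route through the required cells.
Route from D: 2× left (reaching B), 3× down (reaching P), 2× right (reaching R), 2× up (reaching J) — 9 moves in all.
Check: all required cells visited; 9 ≤ 9 moves.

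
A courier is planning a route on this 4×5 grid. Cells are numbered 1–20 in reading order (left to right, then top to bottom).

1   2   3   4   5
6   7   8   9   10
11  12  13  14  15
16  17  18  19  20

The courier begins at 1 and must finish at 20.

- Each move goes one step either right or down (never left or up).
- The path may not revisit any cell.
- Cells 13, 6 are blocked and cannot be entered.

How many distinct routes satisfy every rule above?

11

A right/down-only route from 1 to 20 makes exactly 3 down-moves and 4 right-moves in some order.
With no other constraints that would be C(7,3) = 35 routes.
Subtract routes through each blocked cell (inclusion–exclusion for overlaps): − through 6: 15 − through 13: 18 + through 6&13: 9 → 11.
That gives 11 routes.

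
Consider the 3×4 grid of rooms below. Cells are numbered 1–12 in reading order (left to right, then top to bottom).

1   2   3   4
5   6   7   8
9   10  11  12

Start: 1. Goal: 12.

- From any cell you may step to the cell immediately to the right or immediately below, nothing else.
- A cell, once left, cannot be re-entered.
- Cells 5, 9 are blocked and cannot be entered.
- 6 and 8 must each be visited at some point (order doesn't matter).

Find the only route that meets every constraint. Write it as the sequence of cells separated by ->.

Moves only go right or down, so the column and row indices never decrease.
Route from 1: right 1 to 2, down 1 to 6, right 2 to 8, down 1 to 12 — 5 moves in all.
Check: all required cells visited.

1 -> 2 -> 6 -> 7 -> 8 -> 12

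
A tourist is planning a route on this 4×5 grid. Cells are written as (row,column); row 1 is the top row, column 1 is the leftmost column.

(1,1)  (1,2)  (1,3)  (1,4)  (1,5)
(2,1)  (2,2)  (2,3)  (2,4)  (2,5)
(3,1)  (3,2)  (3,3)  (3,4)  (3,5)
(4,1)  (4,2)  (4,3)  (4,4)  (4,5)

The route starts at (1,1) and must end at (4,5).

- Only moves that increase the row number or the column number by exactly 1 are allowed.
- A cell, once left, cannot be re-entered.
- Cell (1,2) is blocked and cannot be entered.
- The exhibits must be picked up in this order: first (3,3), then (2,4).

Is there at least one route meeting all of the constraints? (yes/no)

(2,4) lies above (3,3), so going from (3,3) to (2,4) would need an upward move — but moves only go right/down, so (3,3) cannot be visited before (2,4).

no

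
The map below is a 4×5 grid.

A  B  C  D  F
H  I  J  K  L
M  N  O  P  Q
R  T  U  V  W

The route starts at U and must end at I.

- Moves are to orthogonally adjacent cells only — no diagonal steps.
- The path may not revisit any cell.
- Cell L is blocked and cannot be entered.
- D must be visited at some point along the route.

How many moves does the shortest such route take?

Any route passes through D somewhere between U and I. Summing Manhattan distances along the two legs (U → D → I) gives a lower bound of 4 + 3 = 7 moves.
A route of 7 moves achieves this: U → O → J → K → D → C → B → I.
Since 7 matches the lower bound, it is optimal.

7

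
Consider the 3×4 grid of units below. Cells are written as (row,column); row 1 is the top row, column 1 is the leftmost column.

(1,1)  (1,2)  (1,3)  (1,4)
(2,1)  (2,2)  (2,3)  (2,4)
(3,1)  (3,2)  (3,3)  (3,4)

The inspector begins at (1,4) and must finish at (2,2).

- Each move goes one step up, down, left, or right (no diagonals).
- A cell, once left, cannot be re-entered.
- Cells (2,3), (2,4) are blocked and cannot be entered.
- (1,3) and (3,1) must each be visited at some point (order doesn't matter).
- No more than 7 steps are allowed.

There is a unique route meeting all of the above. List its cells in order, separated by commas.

(1,4), (1,3), (1,2), (1,1), (2,1), (3,1), (3,2), (2,2)

The 7-move cap with required stops at (1,3), (3,1) leaves no slack for detours.
Route from (1,4): left 3 to (1,1), down 2 to (3,1), right 1 to (3,2), up 1 to (2,2) — 7 moves in all.
Check: all required cells visited; 7 ≤ 7 moves.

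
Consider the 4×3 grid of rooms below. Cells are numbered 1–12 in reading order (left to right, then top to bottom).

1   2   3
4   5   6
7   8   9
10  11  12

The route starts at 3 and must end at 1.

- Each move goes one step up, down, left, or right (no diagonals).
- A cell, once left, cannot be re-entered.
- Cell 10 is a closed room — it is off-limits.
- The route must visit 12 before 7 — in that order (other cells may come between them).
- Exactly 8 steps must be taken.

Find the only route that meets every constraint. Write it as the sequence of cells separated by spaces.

3 6 9 12 11 8 7 4 1

The waypoints must appear in the order 12, 7, with no cell reused.
Route from 3: down 3 to 12, left 1 to 11, up 1 to 8, left 1 to 7, up 2 to 1 — 8 moves in all.
Check: order respected (12 at step 3, 7 at step 6); 8 moves as required.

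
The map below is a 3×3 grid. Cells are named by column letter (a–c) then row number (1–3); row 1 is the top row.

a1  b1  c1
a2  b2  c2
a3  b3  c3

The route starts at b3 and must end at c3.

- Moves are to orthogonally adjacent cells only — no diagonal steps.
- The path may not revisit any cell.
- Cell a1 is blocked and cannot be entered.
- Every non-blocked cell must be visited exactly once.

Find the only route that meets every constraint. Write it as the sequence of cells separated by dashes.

b3 - a3 - a2 - b2 - b1 - c1 - c2 - c3

Need to visit all 8 open cells exactly once, starting at b3 and ending at c3.
Cell c1 has only two open neighbours (c2 and b1), so the path must pass straight through it: one of those is the cell it's entered from and the other is where it exits.
Route from b3: left to a3, up to a2, right to b2, up to b1, right to c1, 2× down (reaching c3) — 7 moves in all.
Check: all 8 open cells covered.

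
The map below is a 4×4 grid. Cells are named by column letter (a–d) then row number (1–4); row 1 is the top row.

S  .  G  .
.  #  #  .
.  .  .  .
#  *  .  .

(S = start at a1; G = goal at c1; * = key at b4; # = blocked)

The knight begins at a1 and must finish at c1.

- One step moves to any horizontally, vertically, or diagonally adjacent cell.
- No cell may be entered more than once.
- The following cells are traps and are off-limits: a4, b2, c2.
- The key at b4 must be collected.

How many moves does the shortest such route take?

Any route passes through b4 somewhere between a1 and c1. Summing Chebyshev distances along the two legs (a1 → b4 → c1) gives a lower bound of 3 + 3 = 6 moves.
A route of 6 moves achieves this: a1 → a2 → a3 → b4 → c3 → d2 → c1.
Since 6 matches the lower bound, it is optimal.

6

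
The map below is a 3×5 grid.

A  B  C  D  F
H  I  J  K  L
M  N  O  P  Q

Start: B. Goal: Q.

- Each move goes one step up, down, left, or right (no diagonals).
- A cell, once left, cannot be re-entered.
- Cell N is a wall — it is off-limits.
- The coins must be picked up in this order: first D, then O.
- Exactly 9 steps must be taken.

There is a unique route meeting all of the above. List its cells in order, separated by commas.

B, C, D, F, L, K, J, O, P, Q

The waypoints must appear in the order D, O, with no cell reused.
Route from B: 3× right (reaching F), down to L, 2× left (reaching J), down to O, 2× right (reaching Q) — 9 moves in all.
Check: order respected (D at step 2, O at step 7); 9 moves as required.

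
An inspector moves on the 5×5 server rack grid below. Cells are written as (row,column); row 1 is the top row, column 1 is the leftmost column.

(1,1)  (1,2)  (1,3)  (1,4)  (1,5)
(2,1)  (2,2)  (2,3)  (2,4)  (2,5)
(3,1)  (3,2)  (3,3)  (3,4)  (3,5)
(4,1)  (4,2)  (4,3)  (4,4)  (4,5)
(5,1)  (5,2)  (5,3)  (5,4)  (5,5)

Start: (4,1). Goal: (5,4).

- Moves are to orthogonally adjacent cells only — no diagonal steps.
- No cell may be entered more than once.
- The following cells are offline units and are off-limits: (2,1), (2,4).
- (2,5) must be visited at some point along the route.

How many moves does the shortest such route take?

12

Any route passes through (2,5) somewhere between (4,1) and (5,4). Summing Manhattan distances along the two legs ((4,1) → (2,5) → (5,4)) gives a lower bound of 6 + 4 = 10 moves.
The shortest route satisfying every rule uses 12 moves: (4,1) → (3,1) → (3,2) → (2,2) → (1,2) → (1,3) → (1,4) → (1,5) → (2,5) → (3,5) → (4,5) → (5,5) → (5,4).
The bound of 10 isn't tight here; checking systematically, no route of length 10 through 11 satisfies every constraint, so 12 is the minimum.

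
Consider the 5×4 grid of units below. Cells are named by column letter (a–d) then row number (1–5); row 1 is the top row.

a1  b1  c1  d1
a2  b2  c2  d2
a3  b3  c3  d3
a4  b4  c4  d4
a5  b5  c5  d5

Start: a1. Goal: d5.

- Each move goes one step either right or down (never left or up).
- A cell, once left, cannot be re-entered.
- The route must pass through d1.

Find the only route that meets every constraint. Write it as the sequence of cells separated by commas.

Moves only go right or down, so the column and row indices never decrease.
Route from a1: 3× right (reaching d1), 4× down (reaching d5) — 7 moves in all.
Check: all required cells visited.

a1, b1, c1, d1, d2, d3, d4, d5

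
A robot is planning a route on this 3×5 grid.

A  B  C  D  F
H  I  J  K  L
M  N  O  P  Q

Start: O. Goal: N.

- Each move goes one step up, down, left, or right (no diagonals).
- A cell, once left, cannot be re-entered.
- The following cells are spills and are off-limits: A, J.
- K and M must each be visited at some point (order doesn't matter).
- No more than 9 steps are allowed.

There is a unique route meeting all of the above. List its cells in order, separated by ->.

The budget equals the shortest possible length, so every move has to be on a shortest route through the required cells.
Route from O: right to P, 2× up (reaching D), 2× left (reaching B), down to I, left to H, down to M, right to N — 9 moves in all.
Check: all required cells visited; 9 ≤ 9 moves.

O -> P -> K -> D -> C -> B -> I -> H -> M -> N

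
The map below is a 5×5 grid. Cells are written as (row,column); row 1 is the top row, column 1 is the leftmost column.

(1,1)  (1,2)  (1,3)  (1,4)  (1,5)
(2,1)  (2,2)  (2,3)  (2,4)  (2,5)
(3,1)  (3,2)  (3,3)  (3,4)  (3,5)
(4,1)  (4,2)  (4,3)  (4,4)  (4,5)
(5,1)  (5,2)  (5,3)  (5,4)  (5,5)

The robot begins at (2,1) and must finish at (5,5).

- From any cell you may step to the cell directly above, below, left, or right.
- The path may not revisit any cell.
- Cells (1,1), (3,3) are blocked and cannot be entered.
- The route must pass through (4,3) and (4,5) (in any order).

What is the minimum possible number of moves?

7

Any route passes through (4,3) and (4,5) in some order between (2,1) and (5,5). Summing Manhattan distances along each leg and taking the cheapest ordering ((2,1) → (4,3) → (4,5) → (5,5)) gives a lower bound of 4 + 2 + 1 = 7 moves.
A route of 7 moves achieves this: (2,1) → (3,1) → (4,1) → (4,2) → (4,3) → (4,4) → (4,5) → (5,5).
Since 7 matches the lower bound, it is optimal.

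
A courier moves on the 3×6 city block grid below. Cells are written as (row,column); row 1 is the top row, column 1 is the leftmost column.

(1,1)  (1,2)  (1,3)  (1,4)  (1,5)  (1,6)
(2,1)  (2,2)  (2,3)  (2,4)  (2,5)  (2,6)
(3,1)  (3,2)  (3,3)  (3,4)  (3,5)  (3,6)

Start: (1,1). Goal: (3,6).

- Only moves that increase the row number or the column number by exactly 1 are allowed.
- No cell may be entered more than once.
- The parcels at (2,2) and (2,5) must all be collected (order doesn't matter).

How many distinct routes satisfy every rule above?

4

A right/down-only route from (1,1) to (3,6) makes exactly 2 down-moves and 5 right-moves in some order.
With no other constraints that would be C(7,2) = 21 routes.
A monotone route can only reach the required cells in the order (2,2), (2,5), so split there and multiply the segment counts: (1,1)→(2,2): 2; (2,2)→(2,5): 1; (2,5)→(3,6): 2; product = 4.
That gives 4 routes.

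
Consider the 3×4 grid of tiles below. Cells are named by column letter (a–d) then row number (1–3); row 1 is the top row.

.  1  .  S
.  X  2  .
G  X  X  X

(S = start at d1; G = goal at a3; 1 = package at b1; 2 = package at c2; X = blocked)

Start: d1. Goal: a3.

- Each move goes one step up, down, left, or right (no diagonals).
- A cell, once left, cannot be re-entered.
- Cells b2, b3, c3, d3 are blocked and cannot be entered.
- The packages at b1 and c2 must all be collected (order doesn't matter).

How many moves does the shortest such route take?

7

Any route passes through b1 and c2 in some order between d1 and a3. Summing Manhattan distances along each leg and taking the cheapest ordering (d1 → b1 → c2 → a3) gives a lower bound of 2 + 2 + 3 = 7 moves.
A route of 7 moves achieves this: d1 → d2 → c2 → c1 → b1 → a1 → a2 → a3.
Since 7 matches the lower bound, it is optimal.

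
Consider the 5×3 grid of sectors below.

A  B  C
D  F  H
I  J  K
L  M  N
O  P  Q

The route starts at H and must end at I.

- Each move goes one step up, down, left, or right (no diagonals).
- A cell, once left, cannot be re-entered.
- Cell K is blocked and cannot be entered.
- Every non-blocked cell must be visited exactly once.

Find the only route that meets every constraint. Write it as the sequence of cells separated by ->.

H -> C -> B -> A -> D -> F -> J -> M -> N -> Q -> P -> O -> L -> I

Need to visit all 14 open cells exactly once, starting at H and ending at I.
Cell C has only two open neighbours (H and B), so the path must pass straight through it: one of those is the cell it's entered from and the other is where it exits.
Route from H: up 1 to C, left 2 to A, down 1 to D, right 1 to F, down 2 to M, right 1 to N, down 1 to Q, left 2 to O, up 2 to I — 13 moves in all.
Check: all 14 open cells covered.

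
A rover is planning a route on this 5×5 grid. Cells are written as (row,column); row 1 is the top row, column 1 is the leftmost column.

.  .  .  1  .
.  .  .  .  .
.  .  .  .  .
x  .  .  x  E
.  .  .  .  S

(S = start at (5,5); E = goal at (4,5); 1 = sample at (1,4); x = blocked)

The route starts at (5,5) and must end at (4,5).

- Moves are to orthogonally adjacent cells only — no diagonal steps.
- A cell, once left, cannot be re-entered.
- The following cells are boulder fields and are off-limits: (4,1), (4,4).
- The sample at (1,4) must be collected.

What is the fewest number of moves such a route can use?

Any route passes through (1,4) somewhere between (5,5) and (4,5). Summing Manhattan distances along the two legs ((5,5) → (1,4) → (4,5)) gives a lower bound of 5 + 4 = 9 moves.
The shortest route satisfying every rule uses 11 moves: (5,5) → (5,4) → (5,3) → (4,3) → (3,3) → (2,3) → (1,3) → (1,4) → (2,4) → (3,4) → (3,5) → (4,5).
The no-revisit rule (legs can't share cells) pushes the minimum above the 9-move bound; an exhaustive check rules out every length from 9 to 10, leaving 11 as the minimum.

11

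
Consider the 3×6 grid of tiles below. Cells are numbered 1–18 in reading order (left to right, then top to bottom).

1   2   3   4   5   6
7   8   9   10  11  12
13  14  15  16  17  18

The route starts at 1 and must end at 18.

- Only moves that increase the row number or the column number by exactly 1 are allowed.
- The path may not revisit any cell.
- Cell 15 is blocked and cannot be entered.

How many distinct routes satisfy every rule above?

15

A right/down-only route from 1 to 18 makes exactly 2 down-moves and 5 right-moves in some order.
With no other constraints that would be C(7,2) = 21 routes.
Subtract routes through each blocked cell (inclusion–exclusion for overlaps): − through 15: 6 → 15.
That gives 15 routes.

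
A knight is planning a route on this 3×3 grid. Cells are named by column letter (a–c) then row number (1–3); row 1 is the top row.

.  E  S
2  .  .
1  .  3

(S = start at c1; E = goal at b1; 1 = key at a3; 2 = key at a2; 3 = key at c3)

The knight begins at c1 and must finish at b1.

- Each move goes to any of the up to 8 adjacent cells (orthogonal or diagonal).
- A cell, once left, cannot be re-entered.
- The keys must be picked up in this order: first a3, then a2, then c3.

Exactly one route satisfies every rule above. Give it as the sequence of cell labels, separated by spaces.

The waypoints must appear in the order a3, a2, c3, with no cell reused.
Route from c1: down-left 2 to a3, up 1 to a2, down-right 1 to b3, right 1 to c3, up 1 to c2, up-left 1 to b1 — 7 moves in all.
Check: order respected (1 at step 2, 2 at step 3, 3 at step 5).

c1 b2 a3 a2 b3 c3 c2 b1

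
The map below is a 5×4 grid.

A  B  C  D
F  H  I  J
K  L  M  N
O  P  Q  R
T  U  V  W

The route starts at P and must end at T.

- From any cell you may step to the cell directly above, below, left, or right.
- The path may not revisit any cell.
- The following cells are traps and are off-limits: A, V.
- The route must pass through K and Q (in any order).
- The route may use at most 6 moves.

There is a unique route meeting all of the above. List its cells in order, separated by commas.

Any route must reach K and Q and still end at T within 6 moves, so the order of the required stops is forced.
Route from P: right to Q, up to M, 2× left (reaching K), 2× down (reaching T) — 6 moves in all.
Check: all required cells visited; 6 ≤ 6 moves.

P, Q, M, L, K, O, T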